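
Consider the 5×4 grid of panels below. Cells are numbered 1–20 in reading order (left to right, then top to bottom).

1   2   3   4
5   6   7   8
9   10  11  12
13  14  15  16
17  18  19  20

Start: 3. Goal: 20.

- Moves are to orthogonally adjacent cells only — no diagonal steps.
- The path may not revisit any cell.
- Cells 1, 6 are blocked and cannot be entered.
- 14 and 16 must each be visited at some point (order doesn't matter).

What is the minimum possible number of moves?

7

Any route passes through 14 and 16 in some order between 3 and 20. Summing Manhattan distances along each leg and taking the cheapest ordering (3 → 14 → 16 → 20) gives a lower bound of 4 + 2 + 1 = 7 moves.
A route of 7 moves achieves this: 3 → 7 → 11 → 10 → 14 → 15 → 16 → 20.
Since 7 matches the lower bound, it is optimal.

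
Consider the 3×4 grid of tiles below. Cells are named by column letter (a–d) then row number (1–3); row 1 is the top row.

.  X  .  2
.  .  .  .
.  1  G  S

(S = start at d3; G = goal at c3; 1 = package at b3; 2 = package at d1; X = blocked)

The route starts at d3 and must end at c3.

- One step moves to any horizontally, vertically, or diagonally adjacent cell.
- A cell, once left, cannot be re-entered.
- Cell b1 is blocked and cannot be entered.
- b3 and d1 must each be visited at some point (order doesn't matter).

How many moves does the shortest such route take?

5

Any route passes through b3 and d1 in some order between d3 and c3. Summing Chebyshev distances along each leg and taking the cheapest ordering (d3 → d1 → b3 → c3) gives a lower bound of 2 + 2 + 1 = 5 moves.
A route of 5 moves achieves this: d3 → d2 → d1 → c2 → b3 → c3.
Since 5 matches the lower bound, it is optimal.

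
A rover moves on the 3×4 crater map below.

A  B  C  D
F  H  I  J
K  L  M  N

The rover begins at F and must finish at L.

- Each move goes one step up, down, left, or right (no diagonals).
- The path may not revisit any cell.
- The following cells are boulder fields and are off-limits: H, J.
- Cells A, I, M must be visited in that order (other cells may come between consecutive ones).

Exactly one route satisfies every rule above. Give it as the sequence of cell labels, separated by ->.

The waypoints must appear in the order A, I, M, with no cell reused.
Route from F: up 1 to A, right 2 to C, down 2 to M, left 1 to L — 6 moves in all.
Check: order respected (A at step 1, I at step 4, M at step 5).

F -> A -> B -> C -> I -> M -> L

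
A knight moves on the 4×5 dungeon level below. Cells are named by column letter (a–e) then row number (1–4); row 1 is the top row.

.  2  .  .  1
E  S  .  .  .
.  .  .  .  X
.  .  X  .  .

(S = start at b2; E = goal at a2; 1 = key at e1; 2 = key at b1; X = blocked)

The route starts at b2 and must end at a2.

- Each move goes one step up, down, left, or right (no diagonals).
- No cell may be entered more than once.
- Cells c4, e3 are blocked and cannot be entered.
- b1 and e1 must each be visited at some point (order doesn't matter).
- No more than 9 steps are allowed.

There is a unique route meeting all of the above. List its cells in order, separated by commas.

The 9-move cap with required stops at b1, e1 leaves no slack for detours.
Route from b2: right 3 to e2, up 1 to e1, left 4 to a1, down 1 to a2 — 9 moves in all.
Check: all required cells visited; 9 ≤ 9 moves.

b2, c2, d2, e2, e1, d1, c1, b1, a1, a2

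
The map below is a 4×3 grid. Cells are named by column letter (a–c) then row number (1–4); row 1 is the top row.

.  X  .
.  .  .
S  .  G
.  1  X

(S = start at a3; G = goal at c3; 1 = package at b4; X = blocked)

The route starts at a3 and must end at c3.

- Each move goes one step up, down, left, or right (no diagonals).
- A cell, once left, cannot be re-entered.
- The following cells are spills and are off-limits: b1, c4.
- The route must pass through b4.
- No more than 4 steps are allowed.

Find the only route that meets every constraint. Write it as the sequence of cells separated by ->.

a3 -> a4 -> b4 -> b3 -> c3

The budget equals the shortest possible length, so every move has to be on a shortest route through the required cells.
Route from a3: down 1 to a4, right 1 to b4, up 1 to b3, right 1 to c3 — 4 moves in all.
Check: all required cells visited; 4 ≤ 4 moves.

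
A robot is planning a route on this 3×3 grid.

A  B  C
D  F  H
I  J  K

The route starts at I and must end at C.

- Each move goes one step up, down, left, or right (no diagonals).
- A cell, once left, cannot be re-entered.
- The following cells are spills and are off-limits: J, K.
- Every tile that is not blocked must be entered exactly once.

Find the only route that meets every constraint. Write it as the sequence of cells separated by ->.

Need to visit all 7 open cells exactly once, starting at I and ending at C.
Cell H has only two open neighbours (C and F), so the path must pass straight through it: one of those is the cell it's entered from and the other is where it exits.
Route from I: 2× up (reaching A), right to B, down to F, right to H, up to C — 6 moves in all.
Check: all 7 open cells covered.

I -> D -> A -> B -> F -> H -> C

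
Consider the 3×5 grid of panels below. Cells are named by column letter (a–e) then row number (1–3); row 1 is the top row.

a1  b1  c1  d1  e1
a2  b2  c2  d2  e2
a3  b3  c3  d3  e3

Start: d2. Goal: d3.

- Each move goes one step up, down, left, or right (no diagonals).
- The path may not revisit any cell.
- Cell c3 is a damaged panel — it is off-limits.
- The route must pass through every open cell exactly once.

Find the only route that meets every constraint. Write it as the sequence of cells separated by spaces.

Need to visit all 14 open cells exactly once, starting at d2 and ending at d3.
Cell a3 has only two open neighbours (a2 and b3), so the path must pass straight through it: one of those is the cell it's entered from and the other is where it exits.
Route from d2: left 2 to b2, down 1 to b3, left 1 to a3, up 2 to a1, right 4 to e1, down 2 to e3, left 1 to d3 — 13 moves in all.
Check: all 14 open cells covered.

d2 c2 b2 b3 a3 a2 a1 b1 c1 d1 e1 e2 e3 d3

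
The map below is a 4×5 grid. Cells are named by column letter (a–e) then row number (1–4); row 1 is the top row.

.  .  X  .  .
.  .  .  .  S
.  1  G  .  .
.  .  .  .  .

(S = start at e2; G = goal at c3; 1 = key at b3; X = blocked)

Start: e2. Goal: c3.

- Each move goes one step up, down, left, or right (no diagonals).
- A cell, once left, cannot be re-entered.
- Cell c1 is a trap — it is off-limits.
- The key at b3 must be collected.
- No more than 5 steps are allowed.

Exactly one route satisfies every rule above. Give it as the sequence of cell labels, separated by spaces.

The budget equals the shortest possible length, so every move has to be on a shortest route through the required cells.
Route from e2: 3× left (reaching b2), down to b3, right to c3 — 5 moves in all.
Check: all required cells visited; 5 ≤ 5 moves.

e2 d2 c2 b2 b3 c3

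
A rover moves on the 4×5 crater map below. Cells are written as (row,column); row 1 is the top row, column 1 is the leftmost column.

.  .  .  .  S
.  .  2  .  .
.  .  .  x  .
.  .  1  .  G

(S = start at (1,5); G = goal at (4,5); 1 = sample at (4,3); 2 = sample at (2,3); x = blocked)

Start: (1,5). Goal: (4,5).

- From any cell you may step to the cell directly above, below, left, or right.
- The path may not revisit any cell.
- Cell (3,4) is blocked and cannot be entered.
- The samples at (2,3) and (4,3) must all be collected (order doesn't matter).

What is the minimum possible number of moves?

Any route passes through (2,3) and (4,3) in some order between (1,5) and (4,5). Summing Manhattan distances along each leg and taking the cheapest ordering ((1,5) → (2,3) → (4,3) → (4,5)) gives a lower bound of 3 + 2 + 2 = 7 moves.
A route of 7 moves achieves this: (1,5) → (2,5) → (2,4) → (2,3) → (3,3) → (4,3) → (4,4) → (4,5).
Since 7 matches the lower bound, it is optimal.

7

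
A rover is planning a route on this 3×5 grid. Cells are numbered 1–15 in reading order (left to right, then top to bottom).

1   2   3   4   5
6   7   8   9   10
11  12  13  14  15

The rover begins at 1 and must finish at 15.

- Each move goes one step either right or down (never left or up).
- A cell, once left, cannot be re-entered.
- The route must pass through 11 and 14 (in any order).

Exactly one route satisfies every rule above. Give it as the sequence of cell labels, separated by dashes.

1 - 6 - 11 - 12 - 13 - 14 - 15

Moves only go right or down, so the column and row indices never decrease.
Route from 1: 2× down (reaching 11), 4× right (reaching 15) — 6 moves in all.
Check: all required cells visited.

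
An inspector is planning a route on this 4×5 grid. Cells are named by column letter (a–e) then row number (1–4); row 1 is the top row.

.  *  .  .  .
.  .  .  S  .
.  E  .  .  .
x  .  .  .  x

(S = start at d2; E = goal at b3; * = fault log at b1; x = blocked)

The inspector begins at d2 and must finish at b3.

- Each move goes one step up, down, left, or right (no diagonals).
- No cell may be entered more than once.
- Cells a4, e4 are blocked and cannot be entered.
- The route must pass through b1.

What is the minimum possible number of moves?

5

Any route passes through b1 somewhere between d2 and b3. Summing Manhattan distances along the two legs (d2 → b1 → b3) gives a lower bound of 3 + 2 = 5 moves.
A route of 5 moves achieves this: d2 → d1 → c1 → b1 → b2 → b3.
Since 5 matches the lower bound, it is optimal.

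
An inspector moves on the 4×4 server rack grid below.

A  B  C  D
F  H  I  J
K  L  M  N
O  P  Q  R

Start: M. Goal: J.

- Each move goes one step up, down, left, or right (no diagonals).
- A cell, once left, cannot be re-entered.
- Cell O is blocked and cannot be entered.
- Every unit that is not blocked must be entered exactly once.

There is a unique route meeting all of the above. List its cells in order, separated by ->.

Need to visit all 15 open cells exactly once, starting at M and ending at J.
Route from M: right to N, down to R, 2× left (reaching P), up to L, left to K, 2× up (reaching A), right to B, down to H, right to I, up to C, right to D, down to J — 14 moves in all.
Check: all 15 open cells covered.

M -> N -> R -> Q -> P -> L -> K -> F -> A -> B -> H -> I -> C -> D -> J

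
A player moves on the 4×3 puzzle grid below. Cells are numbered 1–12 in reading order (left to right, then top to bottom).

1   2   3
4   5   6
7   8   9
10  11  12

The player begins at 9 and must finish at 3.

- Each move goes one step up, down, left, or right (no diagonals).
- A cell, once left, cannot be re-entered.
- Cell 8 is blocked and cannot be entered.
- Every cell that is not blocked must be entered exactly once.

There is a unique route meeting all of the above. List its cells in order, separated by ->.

9 -> 12 -> 11 -> 10 -> 7 -> 4 -> 1 -> 2 -> 5 -> 6 -> 3

Need to visit all 11 open cells exactly once, starting at 9 and ending at 3.
Cell 7 has only two open neighbours (4 and 10), so the path must pass straight through it: one of those is the cell it's entered from and the other is where it exits.
Route from 9: down to 12, 2× left (reaching 10), 3× up (reaching 1), right to 2, down to 5, right to 6, up to 3 — 10 moves in all.
Check: all 11 open cells covered.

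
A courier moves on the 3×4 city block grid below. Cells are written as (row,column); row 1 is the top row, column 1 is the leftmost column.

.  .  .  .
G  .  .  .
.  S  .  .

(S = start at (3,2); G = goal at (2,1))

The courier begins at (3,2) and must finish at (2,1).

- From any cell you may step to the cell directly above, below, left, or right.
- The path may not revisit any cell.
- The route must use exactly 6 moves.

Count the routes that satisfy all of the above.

Need simple routes of exactly 6 moves from (3,2) to (2,1) (Manhattan distance 2, so 2 moves are spent on a detour and 2 undoing it).
Enumerating: (3,2) (2,2) (2,3) (1,3) (1,2) (1,1) (2,1) | (3,2) (3,3) (2,3) (1,3) (1,2) (2,2) (2,1) | (3,2) (3,3) (2,3) (1,3) (1,2) (1,1) (2,1) | (3,2) (3,3) (2,3) (2,2) (1,2) (1,1) (2,1) | (3,2) (3,3) (3,4) (2,4) (2,3) (2,2) (2,1).
That gives 5 routes.

5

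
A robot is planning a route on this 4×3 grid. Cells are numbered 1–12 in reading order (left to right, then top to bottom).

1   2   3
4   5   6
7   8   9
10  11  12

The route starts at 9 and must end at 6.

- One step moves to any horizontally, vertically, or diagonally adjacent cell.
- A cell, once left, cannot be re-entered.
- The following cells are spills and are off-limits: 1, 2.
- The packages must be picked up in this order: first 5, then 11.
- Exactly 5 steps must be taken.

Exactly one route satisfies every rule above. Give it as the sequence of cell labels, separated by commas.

9, 5, 7, 11, 8, 6

The waypoints must appear in the order 5, 11, with no cell reused.
Route from 9: up-left 1 to 5, down-left 1 to 7, down-right 1 to 11, up 1 to 8, up-right 1 to 6 — 5 moves in all.
Check: order respected (5 at step 1, 11 at step 3); 5 moves as required.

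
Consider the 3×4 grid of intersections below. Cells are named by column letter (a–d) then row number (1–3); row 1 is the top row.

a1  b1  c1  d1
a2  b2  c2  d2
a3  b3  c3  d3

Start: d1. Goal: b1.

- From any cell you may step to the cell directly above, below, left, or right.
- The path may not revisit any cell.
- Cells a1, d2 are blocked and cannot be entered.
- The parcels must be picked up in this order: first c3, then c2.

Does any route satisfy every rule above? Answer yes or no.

Ignoring the required order, 2 revisit-free routes from d1 to b1 pass through all of c3 and c2; the waypoint orders that occur are c2 → c3 (2) — never c3 → c2.

no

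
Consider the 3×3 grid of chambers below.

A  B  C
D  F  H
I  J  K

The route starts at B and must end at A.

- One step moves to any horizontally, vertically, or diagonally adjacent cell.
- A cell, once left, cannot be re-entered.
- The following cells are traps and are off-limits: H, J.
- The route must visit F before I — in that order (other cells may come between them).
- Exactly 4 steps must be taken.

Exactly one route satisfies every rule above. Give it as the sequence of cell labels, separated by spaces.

B F I D A

The waypoints must appear in the order F, I, with no cell reused.
Route from B: down to F, down-left to I, 2× up (reaching A) — 4 moves in all.
Check: order respected (F at step 1, I at step 2); 4 moves as required.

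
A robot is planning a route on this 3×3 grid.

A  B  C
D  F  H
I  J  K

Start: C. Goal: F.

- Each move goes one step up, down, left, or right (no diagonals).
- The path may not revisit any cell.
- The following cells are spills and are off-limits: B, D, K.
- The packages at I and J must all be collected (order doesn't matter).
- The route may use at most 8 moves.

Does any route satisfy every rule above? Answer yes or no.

I must be visited but has only one open neighbour (J), and it is neither the start nor the goal — the route would have to enter and leave through J, re-entering it.

no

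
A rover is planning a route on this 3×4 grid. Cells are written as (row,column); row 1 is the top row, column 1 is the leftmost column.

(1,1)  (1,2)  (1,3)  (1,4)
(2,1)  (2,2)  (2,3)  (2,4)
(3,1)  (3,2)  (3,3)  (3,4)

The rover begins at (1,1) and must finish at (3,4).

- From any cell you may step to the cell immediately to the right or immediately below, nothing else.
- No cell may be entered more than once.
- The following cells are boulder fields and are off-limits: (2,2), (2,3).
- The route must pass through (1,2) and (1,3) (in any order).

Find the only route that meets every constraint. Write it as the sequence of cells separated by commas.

Moves only go right or down, so the column and row indices never decrease.
Route from (1,1): right 3 to (1,4), down 2 to (3,4) — 5 moves in all.
Check: all required cells visited.

(1,1), (1,2), (1,3), (1,4), (2,4), (3,4)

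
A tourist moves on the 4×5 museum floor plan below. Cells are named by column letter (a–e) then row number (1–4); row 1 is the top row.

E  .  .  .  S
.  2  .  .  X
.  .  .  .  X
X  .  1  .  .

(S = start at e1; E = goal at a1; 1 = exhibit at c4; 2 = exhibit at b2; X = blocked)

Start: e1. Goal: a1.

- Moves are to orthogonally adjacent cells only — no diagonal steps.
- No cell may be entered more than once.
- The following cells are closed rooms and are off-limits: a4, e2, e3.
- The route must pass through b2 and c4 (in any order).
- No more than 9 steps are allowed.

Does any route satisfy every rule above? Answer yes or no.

no

Even ignoring the no-revisit rule, getting from e1 to a1, taking the cheapest ordering e1 → c4 → b2 → a1 needs at least 5 + 3 + 2 = 10 moves (Manhattan distance per leg), which exceeds the 9-move limit.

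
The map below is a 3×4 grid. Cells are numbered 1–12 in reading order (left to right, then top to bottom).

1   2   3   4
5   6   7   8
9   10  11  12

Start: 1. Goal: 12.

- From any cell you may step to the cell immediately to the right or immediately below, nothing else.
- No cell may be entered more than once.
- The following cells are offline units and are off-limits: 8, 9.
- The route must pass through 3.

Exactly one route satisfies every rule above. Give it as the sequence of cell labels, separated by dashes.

1 - 2 - 3 - 7 - 11 - 12

Moves only go right or down, so the column and row indices never decrease.
Route from 1: 2× right (reaching 3), 2× down (reaching 11), right to 12 — 5 moves in all.
Check: all required cells visited.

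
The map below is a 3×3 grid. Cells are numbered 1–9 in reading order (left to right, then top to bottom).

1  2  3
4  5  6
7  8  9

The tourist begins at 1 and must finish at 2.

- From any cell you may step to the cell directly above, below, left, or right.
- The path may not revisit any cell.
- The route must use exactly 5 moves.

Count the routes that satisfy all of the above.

2

Need simple routes of exactly 5 moves from 1 to 2 (Manhattan distance 1, so 2 moves are spent on a detour and 2 undoing it).
Enumerating: 1 4 7 8 5 2 | 1 4 5 6 3 2.
That gives 2 routes.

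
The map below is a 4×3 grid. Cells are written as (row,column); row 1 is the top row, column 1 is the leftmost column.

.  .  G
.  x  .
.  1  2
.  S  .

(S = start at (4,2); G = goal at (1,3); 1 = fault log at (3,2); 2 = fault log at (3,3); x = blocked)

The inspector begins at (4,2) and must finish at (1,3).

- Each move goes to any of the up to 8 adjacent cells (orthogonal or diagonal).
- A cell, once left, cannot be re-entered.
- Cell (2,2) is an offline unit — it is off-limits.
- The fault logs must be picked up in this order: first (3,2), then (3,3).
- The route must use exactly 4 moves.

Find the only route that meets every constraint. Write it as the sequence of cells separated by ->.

(4,2) -> (3,2) -> (3,3) -> (2,3) -> (1,3)

The waypoints must appear in the order (3,2), (3,3), with no cell reused.
Route from (4,2): up to (3,2), right to (3,3), 2× up (reaching (1,3)) — 4 moves in all.
Check: order respected (1 at step 1, 2 at step 2); 4 moves as required.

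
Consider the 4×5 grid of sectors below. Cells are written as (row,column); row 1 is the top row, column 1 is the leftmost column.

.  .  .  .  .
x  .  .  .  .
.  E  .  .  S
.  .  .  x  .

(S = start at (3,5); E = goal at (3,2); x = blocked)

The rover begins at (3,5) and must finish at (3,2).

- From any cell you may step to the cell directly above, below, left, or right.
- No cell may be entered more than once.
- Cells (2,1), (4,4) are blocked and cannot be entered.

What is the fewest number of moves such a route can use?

3

The Manhattan distance from (3,5) to (3,2) is |3−3| + |5−2| = 3, so at least 3 moves are needed.
A route of 3 moves achieves this: (3,5) → (3,4) → (3,3) → (3,2).
Since 3 matches the lower bound, it is optimal.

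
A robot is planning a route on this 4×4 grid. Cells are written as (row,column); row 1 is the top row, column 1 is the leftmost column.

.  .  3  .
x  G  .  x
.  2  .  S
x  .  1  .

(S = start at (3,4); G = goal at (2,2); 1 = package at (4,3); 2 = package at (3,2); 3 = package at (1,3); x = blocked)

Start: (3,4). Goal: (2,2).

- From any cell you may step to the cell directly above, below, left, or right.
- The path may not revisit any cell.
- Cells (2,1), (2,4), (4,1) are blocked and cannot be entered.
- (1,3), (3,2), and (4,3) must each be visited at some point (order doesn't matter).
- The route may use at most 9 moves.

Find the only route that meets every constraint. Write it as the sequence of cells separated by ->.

The budget equals the shortest possible length, so every move has to be on a shortest route through the required cells.
Route from (3,4): down 1 to (4,4), left 2 to (4,2), up 1 to (3,2), right 1 to (3,3), up 2 to (1,3), left 1 to (1,2), down 1 to (2,2) — 9 moves in all.
Check: all required cells visited; 9 ≤ 9 moves.

(3,4) -> (4,4) -> (4,3) -> (4,2) -> (3,2) -> (3,3) -> (2,3) -> (1,3) -> (1,2) -> (2,2)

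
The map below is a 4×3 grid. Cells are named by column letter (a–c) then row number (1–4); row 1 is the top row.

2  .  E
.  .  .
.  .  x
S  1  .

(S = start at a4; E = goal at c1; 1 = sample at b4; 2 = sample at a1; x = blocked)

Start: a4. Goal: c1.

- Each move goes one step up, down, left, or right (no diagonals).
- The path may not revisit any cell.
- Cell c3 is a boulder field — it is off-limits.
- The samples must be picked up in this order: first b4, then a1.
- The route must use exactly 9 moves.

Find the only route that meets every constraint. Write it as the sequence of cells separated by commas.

a4, b4, b3, a3, a2, a1, b1, b2, c2, c1

The waypoints must appear in the order b4, a1, with no cell reused.
Route from a4: right 1 to b4, up 1 to b3, left 1 to a3, up 2 to a1, right 1 to b1, down 1 to b2, right 1 to c2, up 1 to c1 — 9 moves in all.
Check: order respected (1 at step 1, 2 at step 5); 9 moves as required.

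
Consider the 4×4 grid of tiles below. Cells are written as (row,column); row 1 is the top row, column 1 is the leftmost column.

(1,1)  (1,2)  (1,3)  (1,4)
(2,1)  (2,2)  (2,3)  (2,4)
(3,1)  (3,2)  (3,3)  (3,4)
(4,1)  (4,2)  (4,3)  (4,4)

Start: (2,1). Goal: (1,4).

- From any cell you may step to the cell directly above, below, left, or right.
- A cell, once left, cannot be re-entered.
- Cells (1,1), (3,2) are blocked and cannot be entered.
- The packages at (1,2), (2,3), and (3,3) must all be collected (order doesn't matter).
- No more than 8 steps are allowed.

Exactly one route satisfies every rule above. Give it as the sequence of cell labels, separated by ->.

The 8-move cap with required stops at (1,2), (2,3), (3,3) leaves no slack for detours.
Route from (2,1): right 1 to (2,2), up 1 to (1,2), right 1 to (1,3), down 2 to (3,3), right 1 to (3,4), up 2 to (1,4) — 8 moves in all.
Check: all required cells visited; 8 ≤ 8 moves.

(2,1) -> (2,2) -> (1,2) -> (1,3) -> (2,3) -> (3,3) -> (3,4) -> (2,4) -> (1,4)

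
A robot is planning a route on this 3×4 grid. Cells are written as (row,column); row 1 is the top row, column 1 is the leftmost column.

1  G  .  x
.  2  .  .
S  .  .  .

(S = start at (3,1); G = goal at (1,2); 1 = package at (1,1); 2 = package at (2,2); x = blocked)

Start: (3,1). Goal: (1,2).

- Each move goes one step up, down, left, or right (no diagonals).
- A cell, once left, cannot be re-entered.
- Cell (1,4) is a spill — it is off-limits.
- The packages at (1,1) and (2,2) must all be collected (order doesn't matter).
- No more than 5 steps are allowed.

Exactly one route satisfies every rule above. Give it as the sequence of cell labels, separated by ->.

The budget equals the shortest possible length, so every move has to be on a shortest route through the required cells.
Route from (3,1): right to (3,2), up to (2,2), left to (2,1), up to (1,1), right to (1,2) — 5 moves in all.
Check: all required cells visited; 5 ≤ 5 moves.

(3,1) -> (3,2) -> (2,2) -> (2,1) -> (1,1) -> (1,2)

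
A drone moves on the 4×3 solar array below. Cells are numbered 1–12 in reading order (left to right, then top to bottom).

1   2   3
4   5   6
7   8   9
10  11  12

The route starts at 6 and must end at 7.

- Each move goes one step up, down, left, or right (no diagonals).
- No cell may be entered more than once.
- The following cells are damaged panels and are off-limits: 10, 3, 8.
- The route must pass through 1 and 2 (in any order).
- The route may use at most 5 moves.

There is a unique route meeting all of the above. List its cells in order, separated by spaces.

Any route must reach 1 and 2 and still end at 7 within 5 moves, so the order of the required stops is forced.
Route from 6: left to 5, up to 2, left to 1, 2× down (reaching 7) — 5 moves in all.
Check: all required cells visited; 5 ≤ 5 moves.

6 5 2 1 4 7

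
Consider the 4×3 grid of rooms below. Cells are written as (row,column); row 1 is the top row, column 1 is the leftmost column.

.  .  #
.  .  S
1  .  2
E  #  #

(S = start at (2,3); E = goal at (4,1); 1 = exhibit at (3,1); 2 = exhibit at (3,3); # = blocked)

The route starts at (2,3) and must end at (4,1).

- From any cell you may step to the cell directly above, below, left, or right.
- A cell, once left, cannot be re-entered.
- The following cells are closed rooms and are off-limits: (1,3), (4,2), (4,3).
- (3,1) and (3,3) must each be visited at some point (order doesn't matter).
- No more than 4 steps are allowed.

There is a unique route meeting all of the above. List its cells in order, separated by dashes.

(2,3) - (3,3) - (3,2) - (3,1) - (4,1)

The 4-move cap with required stops at (3,1), (3,3) leaves no slack for detours.
Route from (2,3): down 1 to (3,3), left 2 to (3,1), down 1 to (4,1) — 4 moves in all.
Check: all required cells visited; 4 ≤ 4 moves.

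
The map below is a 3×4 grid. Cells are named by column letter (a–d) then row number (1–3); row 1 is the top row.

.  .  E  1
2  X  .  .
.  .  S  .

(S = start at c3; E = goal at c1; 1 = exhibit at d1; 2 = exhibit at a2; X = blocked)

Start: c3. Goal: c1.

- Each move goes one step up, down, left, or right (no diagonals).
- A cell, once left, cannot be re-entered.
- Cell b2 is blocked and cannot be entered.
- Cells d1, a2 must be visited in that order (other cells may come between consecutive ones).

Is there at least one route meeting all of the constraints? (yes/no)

no

Even ignoring the required order, no revisit-free route from c3 to c1 manages to pass through all of d1 and a2: branching out from c3, every path either misses one of them or, having collected them, can no longer reach c1 without re-entering a cell.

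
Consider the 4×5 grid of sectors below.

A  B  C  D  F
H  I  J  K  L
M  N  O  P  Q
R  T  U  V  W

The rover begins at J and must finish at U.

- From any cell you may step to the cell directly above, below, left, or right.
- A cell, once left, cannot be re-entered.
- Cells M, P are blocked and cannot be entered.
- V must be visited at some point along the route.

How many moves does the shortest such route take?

6

Any route passes through V somewhere between J and U. Summing Manhattan distances along the two legs (J → V → U) gives a lower bound of 3 + 1 = 4 moves.
The shortest route satisfying every rule uses 6 moves: J → K → L → Q → W → V → U.
The bound of 4 isn't tight here; checking systematically, no route of length 4 through 5 satisfies every constraint, so 6 is the minimum.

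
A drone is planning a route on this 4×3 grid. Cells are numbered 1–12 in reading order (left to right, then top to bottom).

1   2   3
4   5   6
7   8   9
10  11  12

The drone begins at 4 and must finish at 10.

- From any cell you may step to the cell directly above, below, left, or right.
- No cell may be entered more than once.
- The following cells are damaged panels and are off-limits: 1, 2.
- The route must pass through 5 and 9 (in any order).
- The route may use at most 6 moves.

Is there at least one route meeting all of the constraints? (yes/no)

One route that works: 4 → 5 → 8 → 9 → 12 → 11 → 10.

yes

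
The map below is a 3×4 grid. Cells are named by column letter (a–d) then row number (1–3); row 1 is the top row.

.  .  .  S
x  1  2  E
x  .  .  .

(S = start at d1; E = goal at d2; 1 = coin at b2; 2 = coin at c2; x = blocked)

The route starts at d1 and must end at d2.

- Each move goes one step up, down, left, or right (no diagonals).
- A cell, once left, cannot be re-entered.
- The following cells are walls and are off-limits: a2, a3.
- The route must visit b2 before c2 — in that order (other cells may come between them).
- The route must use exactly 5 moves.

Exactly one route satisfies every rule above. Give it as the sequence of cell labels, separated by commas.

The waypoints must appear in the order b2, c2, with no cell reused.
Route from d1: 2× left (reaching b1), down to b2, 2× right (reaching d2) — 5 moves in all.
Check: order respected (1 at step 3, 2 at step 4); 5 moves as required.

d1, c1, b1, b2, c2, d2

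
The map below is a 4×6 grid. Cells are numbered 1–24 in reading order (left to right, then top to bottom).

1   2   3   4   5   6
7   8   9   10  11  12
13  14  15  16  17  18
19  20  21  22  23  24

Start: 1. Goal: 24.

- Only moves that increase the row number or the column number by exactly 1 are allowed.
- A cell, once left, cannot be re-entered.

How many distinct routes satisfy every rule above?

A right/down-only route from 1 to 24 makes exactly 3 down-moves and 5 right-moves in some order.
With no other constraints that would be C(8,3) = 56 routes.
That gives 56 routes.

56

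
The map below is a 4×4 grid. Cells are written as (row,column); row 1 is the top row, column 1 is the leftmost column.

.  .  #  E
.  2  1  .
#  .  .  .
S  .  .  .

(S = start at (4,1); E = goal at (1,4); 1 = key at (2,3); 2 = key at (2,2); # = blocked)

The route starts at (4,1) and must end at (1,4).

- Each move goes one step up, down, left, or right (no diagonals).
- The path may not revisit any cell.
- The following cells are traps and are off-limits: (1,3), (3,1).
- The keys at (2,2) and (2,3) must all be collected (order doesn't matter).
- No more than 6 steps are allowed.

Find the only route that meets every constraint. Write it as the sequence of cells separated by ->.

Any route must reach (2,2) and (2,3) and still end at (1,4) within 6 moves, so the order of the required stops is forced.
Route from (4,1): right 1 to (4,2), up 2 to (2,2), right 2 to (2,4), up 1 to (1,4) — 6 moves in all.
Check: all required cells visited; 6 ≤ 6 moves.

(4,1) -> (4,2) -> (3,2) -> (2,2) -> (2,3) -> (2,4) -> (1,4)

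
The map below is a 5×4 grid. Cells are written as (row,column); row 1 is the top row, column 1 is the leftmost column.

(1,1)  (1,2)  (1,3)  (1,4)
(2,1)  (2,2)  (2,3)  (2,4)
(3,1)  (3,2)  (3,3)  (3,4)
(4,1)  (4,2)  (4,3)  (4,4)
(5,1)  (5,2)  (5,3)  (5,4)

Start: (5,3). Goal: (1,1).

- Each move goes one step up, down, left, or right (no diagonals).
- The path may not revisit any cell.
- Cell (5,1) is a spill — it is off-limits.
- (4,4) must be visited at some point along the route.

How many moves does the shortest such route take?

Any route passes through (4,4) somewhere between (5,3) and (1,1). Summing Manhattan distances along the two legs ((5,3) → (4,4) → (1,1)) gives a lower bound of 2 + 6 = 8 moves.
A route of 8 moves achieves this: (5,3) → (4,3) → (4,4) → (3,4) → (2,4) → (1,4) → (1,3) → (1,2) → (1,1).
Since 8 matches the lower bound, it is optimal.

8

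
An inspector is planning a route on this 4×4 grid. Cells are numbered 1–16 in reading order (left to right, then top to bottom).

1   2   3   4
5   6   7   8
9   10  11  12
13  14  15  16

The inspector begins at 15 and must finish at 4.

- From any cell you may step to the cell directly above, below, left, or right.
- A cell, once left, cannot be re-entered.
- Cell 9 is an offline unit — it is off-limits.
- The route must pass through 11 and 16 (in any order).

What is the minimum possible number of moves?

Any route passes through 11 and 16 in some order between 15 and 4. Summing Manhattan distances along each leg and taking the cheapest ordering (15 → 16 → 11 → 4) gives a lower bound of 1 + 2 + 3 = 6 moves.
A route of 6 moves achieves this: 15 → 16 → 12 → 11 → 7 → 3 → 4.
Since 6 matches the lower bound, it is optimal.

6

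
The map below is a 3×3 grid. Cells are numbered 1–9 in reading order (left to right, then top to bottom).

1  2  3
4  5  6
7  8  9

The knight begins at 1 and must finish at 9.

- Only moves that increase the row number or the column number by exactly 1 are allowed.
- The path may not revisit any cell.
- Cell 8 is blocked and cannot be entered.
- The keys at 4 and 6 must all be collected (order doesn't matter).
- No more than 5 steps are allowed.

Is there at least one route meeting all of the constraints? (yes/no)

yes

One route that works: 1 → 4 → 5 → 6 → 9.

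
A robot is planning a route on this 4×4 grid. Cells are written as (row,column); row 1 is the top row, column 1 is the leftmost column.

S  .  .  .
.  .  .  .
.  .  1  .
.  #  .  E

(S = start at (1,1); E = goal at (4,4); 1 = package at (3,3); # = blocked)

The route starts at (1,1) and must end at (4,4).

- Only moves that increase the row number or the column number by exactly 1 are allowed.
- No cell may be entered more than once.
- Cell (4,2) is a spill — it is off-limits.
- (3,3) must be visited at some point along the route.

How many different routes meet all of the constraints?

12

A right/down-only route from (1,1) to (4,4) makes exactly 3 down-moves and 3 right-moves in some order.
With no other constraints that would be C(6,3) = 20 routes.
Split at (3,3) and multiply the segment counts (each segment already excludes blocked cells): (1,1)→(3,3): 6; (3,3)→(4,4): 2; product = 12.
That gives 12 routes.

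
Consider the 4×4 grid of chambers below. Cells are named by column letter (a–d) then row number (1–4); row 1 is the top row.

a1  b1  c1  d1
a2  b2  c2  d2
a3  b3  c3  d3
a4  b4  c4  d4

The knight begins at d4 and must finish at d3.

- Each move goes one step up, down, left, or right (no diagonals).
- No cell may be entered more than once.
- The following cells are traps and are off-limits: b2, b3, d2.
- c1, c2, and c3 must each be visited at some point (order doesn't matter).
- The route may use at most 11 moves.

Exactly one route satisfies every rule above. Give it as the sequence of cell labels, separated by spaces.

Any route must reach c1, c2, and c3 and still end at d3 within 11 moves, so the order of the required stops is forced.
Route from d4: left 3 to a4, up 3 to a1, right 2 to c1, down 2 to c3, right 1 to d3 — 11 moves in all.
Check: all required cells visited; 11 ≤ 11 moves.

d4 c4 b4 a4 a3 a2 a1 b1 c1 c2 c3 d3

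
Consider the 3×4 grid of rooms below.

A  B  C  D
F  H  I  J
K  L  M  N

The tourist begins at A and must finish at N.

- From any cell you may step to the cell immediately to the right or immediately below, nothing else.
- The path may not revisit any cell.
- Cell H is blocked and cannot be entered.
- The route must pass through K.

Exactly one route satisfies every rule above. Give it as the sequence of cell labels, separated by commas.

Moves only go right or down, so the column and row indices never decrease.
Route from A: 2× down (reaching K), 3× right (reaching N) — 5 moves in all.
Check: all required cells visited.

A, F, K, L, M, N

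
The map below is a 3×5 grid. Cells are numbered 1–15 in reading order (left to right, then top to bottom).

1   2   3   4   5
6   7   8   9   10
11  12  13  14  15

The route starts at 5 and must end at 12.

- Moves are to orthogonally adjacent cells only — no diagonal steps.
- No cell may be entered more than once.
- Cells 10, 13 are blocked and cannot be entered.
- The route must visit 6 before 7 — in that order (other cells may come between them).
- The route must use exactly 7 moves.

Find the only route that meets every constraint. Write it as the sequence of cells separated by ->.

The waypoints must appear in the order 6, 7, with no cell reused.
Route from 5: 4× left (reaching 1), down to 6, right to 7, down to 12 — 7 moves in all.
Check: order respected (6 at step 5, 7 at step 6); 7 moves as required.

5 -> 4 -> 3 -> 2 -> 1 -> 6 -> 7 -> 12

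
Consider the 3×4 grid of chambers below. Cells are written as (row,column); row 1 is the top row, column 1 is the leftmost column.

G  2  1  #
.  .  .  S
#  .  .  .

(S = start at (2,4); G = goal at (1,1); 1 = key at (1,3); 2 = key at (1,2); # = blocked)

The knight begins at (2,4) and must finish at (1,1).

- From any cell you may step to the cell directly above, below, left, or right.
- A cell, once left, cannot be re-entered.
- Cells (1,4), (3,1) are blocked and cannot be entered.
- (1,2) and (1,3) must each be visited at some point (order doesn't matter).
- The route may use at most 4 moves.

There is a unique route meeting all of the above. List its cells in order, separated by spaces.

Any route must reach (1,2) and (1,3) and still end at (1,1) within 4 moves, so the order of the required stops is forced.
Route from (2,4): left to (2,3), up to (1,3), 2× left (reaching (1,1)) — 4 moves in all.
Check: all required cells visited; 4 ≤ 4 moves.

(2,4) (2,3) (1,3) (1,2) (1,1)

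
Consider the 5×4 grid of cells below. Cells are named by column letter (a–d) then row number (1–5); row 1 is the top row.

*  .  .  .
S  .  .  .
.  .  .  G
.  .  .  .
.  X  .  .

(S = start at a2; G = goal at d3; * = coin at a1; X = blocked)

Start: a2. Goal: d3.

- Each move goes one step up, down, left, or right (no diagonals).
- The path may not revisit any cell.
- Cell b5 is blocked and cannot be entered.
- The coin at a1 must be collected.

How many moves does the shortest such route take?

Any route passes through a1 somewhere between a2 and d3. Summing Manhattan distances along the two legs (a2 → a1 → d3) gives a lower bound of 1 + 5 = 6 moves.
A route of 6 moves achieves this: a2 → a1 → b1 → b2 → b3 → c3 → d3.
Since 6 matches the lower bound, it is optimal.

6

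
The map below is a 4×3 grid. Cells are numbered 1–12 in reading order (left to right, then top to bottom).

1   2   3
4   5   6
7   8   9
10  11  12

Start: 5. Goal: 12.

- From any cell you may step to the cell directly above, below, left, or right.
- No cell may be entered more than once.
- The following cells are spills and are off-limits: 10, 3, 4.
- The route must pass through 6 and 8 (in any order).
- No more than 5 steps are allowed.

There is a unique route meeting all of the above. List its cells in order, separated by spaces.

The budget equals the shortest possible length, so every move has to be on a shortest route through the required cells.
Route from 5: right to 6, down to 9, left to 8, down to 11, right to 12 — 5 moves in all.
Check: all required cells visited; 5 ≤ 5 moves.

5 6 9 8 11 12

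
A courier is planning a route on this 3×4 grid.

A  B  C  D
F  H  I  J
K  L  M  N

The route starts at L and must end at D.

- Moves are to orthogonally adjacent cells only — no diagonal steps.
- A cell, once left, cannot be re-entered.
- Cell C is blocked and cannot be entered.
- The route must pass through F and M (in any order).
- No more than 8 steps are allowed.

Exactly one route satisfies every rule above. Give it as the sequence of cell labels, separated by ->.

The budget equals the shortest possible length, so every move has to be on a shortest route through the required cells.
Route from L: left 1 to K, up 1 to F, right 2 to I, down 1 to M, right 1 to N, up 2 to D — 8 moves in all.
Check: all required cells visited; 8 ≤ 8 moves.

L -> K -> F -> H -> I -> M -> N -> J -> D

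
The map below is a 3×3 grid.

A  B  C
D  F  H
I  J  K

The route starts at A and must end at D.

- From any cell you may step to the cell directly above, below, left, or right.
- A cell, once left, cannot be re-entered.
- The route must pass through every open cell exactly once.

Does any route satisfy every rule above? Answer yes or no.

Colour the cells like a checkerboard: each orthogonal step flips colour, so a Hamiltonian route alternates colours. Here there are 5 cells of one colour and 4 of the other, with start on the opposite colour to the goal — the counts and endpoints can't be arranged into an alternating sequence of length 9, so no Hamiltonian route exists.

no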